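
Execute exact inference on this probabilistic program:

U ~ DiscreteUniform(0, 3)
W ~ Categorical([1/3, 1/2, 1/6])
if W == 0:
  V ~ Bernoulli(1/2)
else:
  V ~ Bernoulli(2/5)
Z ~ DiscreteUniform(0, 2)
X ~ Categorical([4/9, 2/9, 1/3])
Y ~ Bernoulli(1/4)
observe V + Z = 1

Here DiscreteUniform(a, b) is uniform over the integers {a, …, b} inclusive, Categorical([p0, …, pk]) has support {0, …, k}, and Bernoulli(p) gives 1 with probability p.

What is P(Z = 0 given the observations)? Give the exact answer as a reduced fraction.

P(Z = 0 | obs) = 13/30

Enumerate traces; 144 have nonzero weight after conditioning:
  (U=0, W=0, V=0, Z=1, X=0, Y=0) weight 1/216
  (U=0, W=0, V=0, Z=1, X=0, Y=1) weight 1/648
  (U=0, W=0, V=0, Z=1, X=1, Y=0) weight 1/432
  (U=0, W=0, V=0, Z=1, X=1, Y=1) weight 1/1296
  (U=0, W=0, V=0, Z=1, X=2, Y=0) weight 1/288
  (U=0, W=0, V=0, Z=1, X=2, Y=1) weight 1/864
  (U=0, W=0, V=1, Z=0, X=0, Y=0) weight 1/216
  (U=0, W=0, V=1, Z=0, X=0, Y=1) weight 1/648
  … 136 more
Group by Z:
  weight(Z=0) = 13/90
  weight(Z=1) = 17/90
Total weight = 13/90 + 17/90 = 1/3
P(Z=0 | obs) = 13/90 / 1/3 = 13/30
P(Z=1 | obs) = 17/90 / 1/3 = 17/30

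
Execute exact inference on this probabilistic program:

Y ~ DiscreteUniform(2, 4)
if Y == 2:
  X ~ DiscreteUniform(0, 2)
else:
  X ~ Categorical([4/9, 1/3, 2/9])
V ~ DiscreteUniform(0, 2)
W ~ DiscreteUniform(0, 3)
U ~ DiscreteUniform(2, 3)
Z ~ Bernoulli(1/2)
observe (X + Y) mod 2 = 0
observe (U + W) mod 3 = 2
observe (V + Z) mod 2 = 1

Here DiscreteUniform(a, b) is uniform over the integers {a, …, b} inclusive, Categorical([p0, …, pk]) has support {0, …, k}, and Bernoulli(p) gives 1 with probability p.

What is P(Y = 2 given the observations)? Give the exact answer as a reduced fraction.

P(Y = 2 | obs) = 2/5

Enumerate traces; 45 have nonzero weight after conditioning:
  (Y=2, X=0, V=0, W=0, U=2, Z=1) weight 1/432
  (Y=2, X=0, V=0, W=2, U=3, Z=1) weight 1/432
  (Y=2, X=0, V=0, W=3, U=2, Z=1) weight 1/432
  (Y=2, X=0, V=1, W=0, U=2, Z=0) weight 1/432
  (Y=2, X=0, V=1, W=2, U=3, Z=0) weight 1/432
  (Y=2, X=0, V=1, W=3, U=2, Z=0) weight 1/432
  (Y=2, X=0, V=2, W=0, U=2, Z=1) weight 1/432
  (Y=2, X=0, V=2, W=2, U=3, Z=1) weight 1/432
  (Y=3, X=1, V=0, W=0, U=2, Z=1) weight 1/432
  (Y=4, X=0, V=0, W=0, U=2, Z=1) weight 1/324
  … 35 more
Group by Y:
  weight(Y=2) = 1/24
  weight(Y=3) = 1/48
  weight(Y=4) = 1/24
Total weight = 1/24 + 1/48 + 1/24 = 5/48
P(Y=2 | obs) = 1/24 / 5/48 = 2/5
P(Y=3 | obs) = 1/48 / 5/48 = 1/5
P(Y=4 | obs) = 1/24 / 5/48 = 2/5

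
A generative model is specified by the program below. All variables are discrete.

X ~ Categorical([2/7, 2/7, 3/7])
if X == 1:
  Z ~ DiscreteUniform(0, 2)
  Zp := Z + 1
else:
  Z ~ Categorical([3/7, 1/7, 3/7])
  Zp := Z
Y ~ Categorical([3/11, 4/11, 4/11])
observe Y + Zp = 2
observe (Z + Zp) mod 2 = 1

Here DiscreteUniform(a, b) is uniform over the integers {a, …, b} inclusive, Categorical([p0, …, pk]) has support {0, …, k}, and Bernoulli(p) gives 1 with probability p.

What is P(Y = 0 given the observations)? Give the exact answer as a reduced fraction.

P(Y = 0 | obs) = 3/7

Enumerate traces; 2 have nonzero weight after conditioning:
  (X=1, Z=0, Y=1) weight 8/231
  (X=1, Z=1, Y=0) weight 2/77
Group by Y:
  weight(Y=0) = 2/77
  weight(Y=1) = 8/231
Total weight = 2/77 + 8/231 = 2/33
P(Y=0 | obs) = 2/77 / 2/33 = 3/7
P(Y=1 | obs) = 8/231 / 2/33 = 4/7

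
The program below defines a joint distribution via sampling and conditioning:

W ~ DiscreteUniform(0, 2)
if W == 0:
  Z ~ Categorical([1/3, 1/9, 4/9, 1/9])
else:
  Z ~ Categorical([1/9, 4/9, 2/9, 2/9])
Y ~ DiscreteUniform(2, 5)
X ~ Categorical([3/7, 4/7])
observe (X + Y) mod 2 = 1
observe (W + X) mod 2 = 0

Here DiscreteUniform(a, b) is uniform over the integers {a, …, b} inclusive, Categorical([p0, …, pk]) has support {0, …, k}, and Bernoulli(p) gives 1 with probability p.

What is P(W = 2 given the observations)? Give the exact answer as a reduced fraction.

P(W = 2 | obs) = 3/10

Enumerate traces; 24 have nonzero weight after conditioning:
  (W=0, Z=0, Y=3, X=0) weight 1/84
  (W=0, Z=0, Y=5, X=0) weight 1/84
  (W=0, Z=1, Y=3, X=0) weight 1/252
  (W=0, Z=1, Y=5, X=0) weight 1/252
  (W=0, Z=2, Y=3, X=0) weight 1/63
  (W=0, Z=2, Y=5, X=0) weight 1/63
  (W=0, Z=3, Y=3, X=0) weight 1/252
  (W=0, Z=3, Y=5, X=0) weight 1/252
  (W=1, Z=0, Y=2, X=1) weight 1/189
  (W=2, Z=0, Y=3, X=0) weight 1/252
  … 14 more
Group by W:
  weight(W=0) = 1/14
  weight(W=1) = 2/21
  weight(W=2) = 1/14
Total weight = 1/14 + 2/21 + 1/14 = 5/21
P(W=0 | obs) = 1/14 / 5/21 = 3/10
P(W=1 | obs) = 2/21 / 5/21 = 2/5
P(W=2 | obs) = 1/14 / 5/21 = 3/10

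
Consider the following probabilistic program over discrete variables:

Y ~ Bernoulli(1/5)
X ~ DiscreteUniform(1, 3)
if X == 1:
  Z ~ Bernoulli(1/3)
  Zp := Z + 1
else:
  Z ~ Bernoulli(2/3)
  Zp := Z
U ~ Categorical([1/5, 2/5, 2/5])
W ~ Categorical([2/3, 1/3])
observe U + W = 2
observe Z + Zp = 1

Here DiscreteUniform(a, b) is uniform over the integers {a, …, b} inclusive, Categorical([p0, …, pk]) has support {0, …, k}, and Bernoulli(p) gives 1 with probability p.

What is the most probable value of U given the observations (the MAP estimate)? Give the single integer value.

argmax_v P(U = v | obs) = 2

Enumerate traces; 4 have nonzero weight after conditioning:
  (Y=0, X=1, Z=0, U=1, W=1) weight 16/675
  (Y=0, X=1, Z=0, U=2, W=0) weight 32/675
  (Y=1, X=1, Z=0, U=1, W=1) weight 4/675
  (Y=1, X=1, Z=0, U=2, W=0) weight 8/675
Group by U:
  weight(U=1) = 4/135
  weight(U=2) = 8/135
Total weight = 4/135 + 8/135 = 4/45
P(U=1 | obs) = 4/135 / 4/45 = 1/3
P(U=2 | obs) = 8/135 / 4/45 = 2/3
argmax = 2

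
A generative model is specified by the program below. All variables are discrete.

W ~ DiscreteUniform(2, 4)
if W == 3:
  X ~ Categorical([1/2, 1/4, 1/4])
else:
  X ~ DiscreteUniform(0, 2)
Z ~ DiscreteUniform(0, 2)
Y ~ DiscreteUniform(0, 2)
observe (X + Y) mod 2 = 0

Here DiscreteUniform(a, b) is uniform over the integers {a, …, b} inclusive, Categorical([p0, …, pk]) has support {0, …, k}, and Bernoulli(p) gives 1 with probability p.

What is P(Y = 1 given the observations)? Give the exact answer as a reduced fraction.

P(Y = 1 | obs) = 11/61

Enumerate traces; 45 have nonzero weight after conditioning:
  (W=2, X=0, Z=0, Y=0) weight 1/81
  (W=2, X=0, Z=0, Y=2) weight 1/81
  (W=2, X=0, Z=1, Y=0) weight 1/81
  (W=2, X=0, Z=1, Y=2) weight 1/81
  (W=2, X=0, Z=2, Y=0) weight 1/81
  (W=2, X=0, Z=2, Y=2) weight 1/81
  (W=2, X=1, Z=0, Y=1) weight 1/81
  (W=2, X=1, Z=1, Y=1) weight 1/81
  … 37 more
Group by Y:
  weight(Y=0) = 25/108
  weight(Y=1) = 11/108
  weight(Y=2) = 25/108
Total weight = 25/108 + 11/108 + 25/108 = 61/108
P(Y=0 | obs) = 25/108 / 61/108 = 25/61
P(Y=1 | obs) = 11/108 / 61/108 = 11/61
P(Y=2 | obs) = 25/108 / 61/108 = 25/61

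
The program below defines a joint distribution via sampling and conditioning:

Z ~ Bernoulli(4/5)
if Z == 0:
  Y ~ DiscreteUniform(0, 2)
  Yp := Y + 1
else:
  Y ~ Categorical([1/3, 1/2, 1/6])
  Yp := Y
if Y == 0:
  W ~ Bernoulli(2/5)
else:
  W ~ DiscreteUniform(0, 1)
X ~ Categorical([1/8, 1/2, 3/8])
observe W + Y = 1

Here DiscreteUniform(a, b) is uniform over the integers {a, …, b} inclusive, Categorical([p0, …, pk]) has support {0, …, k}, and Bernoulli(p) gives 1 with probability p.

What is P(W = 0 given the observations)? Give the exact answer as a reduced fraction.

Enumerate traces; 12 have nonzero weight after conditioning:
  (Z=0, Y=0, W=1, X=0) weight 1/300
  (Z=0, Y=0, W=1, X=1) weight 1/75
  (Z=0, Y=0, W=1, X=2) weight 1/100
  (Z=0, Y=1, W=0, X=0) weight 1/240
  (Z=0, Y=1, W=0, X=1) weight 1/60
  (Z=0, Y=1, W=0, X=2) weight 1/80
  (Z=1, Y=0, W=1, X=0) weight 1/75
  (Z=1, Y=0, W=1, X=1) weight 4/75
  … 4 more
Group by W:
  weight(W=0) = 7/30
  weight(W=1) = 2/15
Total weight = 7/30 + 2/15 = 11/30
P(W=0 | obs) = 7/30 / 11/30 = 7/11
P(W=1 | obs) = 2/15 / 11/30 = 4/11

P(W = 0 | obs) = 7/11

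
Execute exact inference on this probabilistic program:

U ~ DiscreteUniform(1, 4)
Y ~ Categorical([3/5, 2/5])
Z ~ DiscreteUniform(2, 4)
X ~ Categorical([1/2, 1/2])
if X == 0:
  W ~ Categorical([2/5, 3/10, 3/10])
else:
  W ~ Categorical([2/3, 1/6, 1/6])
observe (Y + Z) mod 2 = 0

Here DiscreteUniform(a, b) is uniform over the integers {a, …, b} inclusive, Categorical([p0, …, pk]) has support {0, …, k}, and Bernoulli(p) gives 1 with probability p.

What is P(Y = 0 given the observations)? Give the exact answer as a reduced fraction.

Enumerate traces; 72 have nonzero weight after conditioning:
  (U=1, Y=0, Z=2, X=0, W=0) weight 1/100
  (U=1, Y=0, Z=2, X=0, W=1) weight 3/400
  (U=1, Y=0, Z=2, X=0, W=2) weight 3/400
  (U=1, Y=0, Z=2, X=1, W=0) weight 1/60
  (U=1, Y=0, Z=2, X=1, W=1) weight 1/240
  (U=1, Y=0, Z=2, X=1, W=2) weight 1/240
  (U=1, Y=0, Z=4, X=0, W=0) weight 1/100
  (U=1, Y=0, Z=4, X=0, W=1) weight 3/400
  (U=1, Y=1, Z=3, X=0, W=0) weight 1/150
  … 63 more
Group by Y:
  weight(Y=0) = 2/5
  weight(Y=1) = 2/15
Total weight = 2/5 + 2/15 = 8/15
P(Y=0 | obs) = 2/5 / 8/15 = 3/4
P(Y=1 | obs) = 2/15 / 8/15 = 1/4

P(Y = 0 | obs) = 3/4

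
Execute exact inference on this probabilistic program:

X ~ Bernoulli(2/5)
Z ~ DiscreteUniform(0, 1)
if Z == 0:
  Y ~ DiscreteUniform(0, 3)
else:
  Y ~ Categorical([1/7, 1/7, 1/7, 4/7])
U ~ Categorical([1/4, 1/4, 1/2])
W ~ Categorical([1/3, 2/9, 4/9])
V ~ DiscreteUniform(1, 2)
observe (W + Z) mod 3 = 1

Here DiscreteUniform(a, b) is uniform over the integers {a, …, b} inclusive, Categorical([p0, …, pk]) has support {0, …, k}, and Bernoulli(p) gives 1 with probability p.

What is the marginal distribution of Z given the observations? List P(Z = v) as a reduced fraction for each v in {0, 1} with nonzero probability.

P(Z=0) = 2/5, P(Z=1) = 3/5

Enumerate traces; 96 have nonzero weight after conditioning:
  (X=0, Z=0, Y=0, U=0, W=1, V=1) weight 1/480
  (X=0, Z=0, Y=0, U=0, W=1, V=2) weight 1/480
  (X=0, Z=0, Y=0, U=1, W=1, V=1) weight 1/480
  (X=0, Z=0, Y=0, U=1, W=1, V=2) weight 1/480
  (X=0, Z=0, Y=0, U=2, W=1, V=1) weight 1/240
  (X=0, Z=0, Y=0, U=2, W=1, V=2) weight 1/240
  (X=0, Z=0, Y=1, U=0, W=1, V=1) weight 1/480
  (X=0, Z=0, Y=1, U=0, W=1, V=2) weight 1/480
  (X=0, Z=1, Y=0, U=0, W=0, V=1) weight 1/560
  … 87 more
Group by Z:
  weight(Z=0) = 1/9
  weight(Z=1) = 1/6
Total weight = 1/9 + 1/6 = 5/18
P(Z=0 | obs) = 1/9 / 5/18 = 2/5
P(Z=1 | obs) = 1/6 / 5/18 = 3/5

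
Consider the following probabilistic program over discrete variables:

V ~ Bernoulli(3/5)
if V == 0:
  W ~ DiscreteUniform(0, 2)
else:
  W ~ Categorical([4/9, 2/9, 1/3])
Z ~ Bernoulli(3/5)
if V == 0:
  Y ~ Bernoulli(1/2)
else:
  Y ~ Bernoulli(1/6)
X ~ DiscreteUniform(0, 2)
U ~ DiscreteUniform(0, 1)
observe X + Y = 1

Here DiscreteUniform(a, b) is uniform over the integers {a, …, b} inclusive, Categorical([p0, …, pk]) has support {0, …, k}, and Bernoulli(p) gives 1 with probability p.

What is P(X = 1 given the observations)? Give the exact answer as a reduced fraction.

P(X = 1 | obs) = 7/10

Enumerate traces; 48 have nonzero weight after conditioning:
  (V=0, W=0, Z=0, Y=0, X=1, U=0) weight 1/225
  (V=0, W=0, Z=0, Y=0, X=1, U=1) weight 1/225
  (V=0, W=0, Z=0, Y=1, X=0, U=0) weight 1/225
  (V=0, W=0, Z=0, Y=1, X=0, U=1) weight 1/225
  (V=0, W=0, Z=1, Y=0, X=1, U=0) weight 1/150
  (V=0, W=0, Z=1, Y=0, X=1, U=1) weight 1/150
  (V=0, W=0, Z=1, Y=1, X=0, U=0) weight 1/150
  (V=0, W=0, Z=1, Y=1, X=0, U=1) weight 1/150
  … 40 more
Group by X:
  weight(X=0) = 1/10
  weight(X=1) = 7/30
Total weight = 1/10 + 7/30 = 1/3
P(X=0 | obs) = 1/10 / 1/3 = 3/10
P(X=1 | obs) = 7/30 / 1/3 = 7/10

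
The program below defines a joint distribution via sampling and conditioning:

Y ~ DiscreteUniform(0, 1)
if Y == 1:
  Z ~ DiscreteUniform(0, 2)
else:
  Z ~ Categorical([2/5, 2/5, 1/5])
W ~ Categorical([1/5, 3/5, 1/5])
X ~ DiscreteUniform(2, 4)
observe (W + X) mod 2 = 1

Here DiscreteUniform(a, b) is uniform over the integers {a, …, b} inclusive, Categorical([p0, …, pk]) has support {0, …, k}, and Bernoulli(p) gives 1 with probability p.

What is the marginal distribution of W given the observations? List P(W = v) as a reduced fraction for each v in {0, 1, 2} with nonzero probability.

P(W=0) = 1/8, P(W=1) = 3/4, P(W=2) = 1/8

Enumerate traces; 24 have nonzero weight after conditioning:
  (Y=0, Z=0, W=0, X=3) weight 1/75
  (Y=0, Z=0, W=1, X=2) weight 1/25
  (Y=0, Z=0, W=1, X=4) weight 1/25
  (Y=0, Z=0, W=2, X=3) weight 1/75
  (Y=0, Z=1, W=0, X=3) weight 1/75
  (Y=0, Z=1, W=1, X=2) weight 1/25
  (Y=0, Z=1, W=1, X=4) weight 1/25
  (Y=0, Z=1, W=2, X=3) weight 1/75
  … 16 more
Group by W:
  weight(W=0) = 1/15
  weight(W=1) = 2/5
  weight(W=2) = 1/15
Total weight = 1/15 + 2/5 + 1/15 = 8/15
P(W=0 | obs) = 1/15 / 8/15 = 1/8
P(W=1 | obs) = 2/5 / 8/15 = 3/4
P(W=2 | obs) = 1/15 / 8/15 = 1/8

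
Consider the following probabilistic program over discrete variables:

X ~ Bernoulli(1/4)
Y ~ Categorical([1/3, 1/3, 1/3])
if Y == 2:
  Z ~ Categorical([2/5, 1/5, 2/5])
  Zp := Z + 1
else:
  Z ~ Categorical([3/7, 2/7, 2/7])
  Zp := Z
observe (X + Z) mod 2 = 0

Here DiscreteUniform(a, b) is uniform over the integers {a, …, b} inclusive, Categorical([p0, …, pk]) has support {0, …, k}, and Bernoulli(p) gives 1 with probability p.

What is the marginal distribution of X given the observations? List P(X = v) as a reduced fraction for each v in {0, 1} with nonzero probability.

Enumerate traces; 9 have nonzero weight after conditioning:
  (X=0, Y=0, Z=0) weight 3/28
  (X=0, Y=0, Z=2) weight 1/14
  (X=0, Y=1, Z=0) weight 3/28
  (X=0, Y=1, Z=2) weight 1/14
  (X=0, Y=2, Z=0) weight 1/10
  (X=0, Y=2, Z=2) weight 1/10
  (X=1, Y=0, Z=1) weight 1/42
  (X=1, Y=1, Z=1) weight 1/42
  … 1 more
Group by X:
  weight(X=0) = 39/70
  weight(X=1) = 9/140
Total weight = 39/70 + 9/140 = 87/140
P(X=0 | obs) = 39/70 / 87/140 = 26/29
P(X=1 | obs) = 9/140 / 87/140 = 3/29

P(X=0) = 26/29, P(X=1) = 3/29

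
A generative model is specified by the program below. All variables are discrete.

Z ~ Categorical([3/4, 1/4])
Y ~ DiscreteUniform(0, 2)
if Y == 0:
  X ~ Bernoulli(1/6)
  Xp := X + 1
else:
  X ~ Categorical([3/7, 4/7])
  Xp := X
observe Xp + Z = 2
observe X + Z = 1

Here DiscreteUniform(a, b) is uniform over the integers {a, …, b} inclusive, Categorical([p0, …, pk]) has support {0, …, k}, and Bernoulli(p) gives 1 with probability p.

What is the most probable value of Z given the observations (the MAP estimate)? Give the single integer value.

argmax_v P(Z = v | obs) = 1

Enumerate traces; 2 have nonzero weight after conditioning:
  (Z=0, Y=0, X=1) weight 1/24
  (Z=1, Y=0, X=0) weight 5/72
Group by Z:
  weight(Z=0) = 1/24
  weight(Z=1) = 5/72
Total weight = 1/24 + 5/72 = 1/9
P(Z=0 | obs) = 1/24 / 1/9 = 3/8
P(Z=1 | obs) = 5/72 / 1/9 = 5/8
argmax = 1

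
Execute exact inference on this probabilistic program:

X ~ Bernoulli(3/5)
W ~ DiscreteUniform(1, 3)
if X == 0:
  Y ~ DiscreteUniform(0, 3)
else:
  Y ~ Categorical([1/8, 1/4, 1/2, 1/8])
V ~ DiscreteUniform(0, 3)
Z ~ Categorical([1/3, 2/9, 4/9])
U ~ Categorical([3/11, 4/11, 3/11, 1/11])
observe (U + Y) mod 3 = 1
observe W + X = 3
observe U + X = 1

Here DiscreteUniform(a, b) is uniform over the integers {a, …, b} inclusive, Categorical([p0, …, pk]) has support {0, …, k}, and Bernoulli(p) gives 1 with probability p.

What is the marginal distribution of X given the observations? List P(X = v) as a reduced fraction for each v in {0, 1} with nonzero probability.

P(X=0) = 16/25, P(X=1) = 9/25

Enumerate traces; 36 have nonzero weight after conditioning:
  (X=0, W=3, Y=0, V=0, Z=0, U=1) weight 1/990
  (X=0, W=3, Y=0, V=0, Z=1, U=1) weight 1/1485
  (X=0, W=3, Y=0, V=0, Z=2, U=1) weight 2/1485
  (X=0, W=3, Y=0, V=1, Z=0, U=1) weight 1/990
  (X=0, W=3, Y=0, V=1, Z=1, U=1) weight 1/1485
  (X=0, W=3, Y=0, V=1, Z=2, U=1) weight 2/1485
  (X=0, W=3, Y=0, V=2, Z=0, U=1) weight 1/990
  (X=0, W=3, Y=0, V=2, Z=1, U=1) weight 1/1485
  (X=1, W=2, Y=1, V=0, Z=0, U=0) weight 1/880
  … 27 more
Group by X:
  weight(X=0) = 4/165
  weight(X=1) = 3/220
Total weight = 4/165 + 3/220 = 5/132
P(X=0 | obs) = 4/165 / 5/132 = 16/25
P(X=1 | obs) = 3/220 / 5/132 = 9/25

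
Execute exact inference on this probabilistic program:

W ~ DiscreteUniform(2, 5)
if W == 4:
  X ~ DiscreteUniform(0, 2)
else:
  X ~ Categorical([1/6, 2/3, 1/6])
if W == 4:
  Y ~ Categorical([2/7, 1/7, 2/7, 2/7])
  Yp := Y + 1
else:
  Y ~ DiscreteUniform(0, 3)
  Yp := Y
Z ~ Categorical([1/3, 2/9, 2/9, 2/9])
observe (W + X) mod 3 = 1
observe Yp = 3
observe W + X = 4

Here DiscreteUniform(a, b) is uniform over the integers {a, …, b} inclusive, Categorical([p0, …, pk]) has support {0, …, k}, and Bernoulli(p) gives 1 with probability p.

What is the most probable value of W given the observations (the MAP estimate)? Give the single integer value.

Enumerate traces; 12 have nonzero weight after conditioning:
  (W=2, X=2, Y=3, Z=0) weight 1/288
  (W=2, X=2, Y=3, Z=1) weight 1/432
  (W=2, X=2, Y=3, Z=2) weight 1/432
  (W=2, X=2, Y=3, Z=3) weight 1/432
  (W=3, X=1, Y=3, Z=0) weight 1/72
  (W=3, X=1, Y=3, Z=1) weight 1/108
  (W=3, X=1, Y=3, Z=2) weight 1/108
  (W=3, X=1, Y=3, Z=3) weight 1/108
  (W=4, X=0, Y=2, Z=0) weight 1/126
  … 3 more
Group by W:
  weight(W=2) = 1/96
  weight(W=3) = 1/24
  weight(W=4) = 1/42
Total weight = 1/96 + 1/24 + 1/42 = 17/224
P(W=2 | obs) = 1/96 / 17/224 = 7/51
P(W=3 | obs) = 1/24 / 17/224 = 28/51
P(W=4 | obs) = 1/42 / 17/224 = 16/51
argmax = 3

argmax_v P(W = v | obs) = 3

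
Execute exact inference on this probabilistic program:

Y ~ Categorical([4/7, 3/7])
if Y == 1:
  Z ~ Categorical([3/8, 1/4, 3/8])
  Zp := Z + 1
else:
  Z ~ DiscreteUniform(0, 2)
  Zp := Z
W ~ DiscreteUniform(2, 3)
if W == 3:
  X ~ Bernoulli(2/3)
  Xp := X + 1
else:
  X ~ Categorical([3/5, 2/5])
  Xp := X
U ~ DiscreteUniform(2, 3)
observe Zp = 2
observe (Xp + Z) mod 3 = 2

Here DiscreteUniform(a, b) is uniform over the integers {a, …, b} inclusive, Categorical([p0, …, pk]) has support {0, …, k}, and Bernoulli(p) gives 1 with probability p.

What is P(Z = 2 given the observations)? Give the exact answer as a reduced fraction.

P(Z = 2 | obs) = 16/27

Enumerate traces; 6 have nonzero weight after conditioning:
  (Y=0, Z=2, W=2, X=0, U=2) weight 1/35
  (Y=0, Z=2, W=2, X=0, U=3) weight 1/35
  (Y=1, Z=1, W=2, X=1, U=2) weight 3/280
  (Y=1, Z=1, W=2, X=1, U=3) weight 3/280
  (Y=1, Z=1, W=3, X=0, U=2) weight 1/112
  (Y=1, Z=1, W=3, X=0, U=3) weight 1/112
Group by Z:
  weight(Z=1) = 11/280
  weight(Z=2) = 2/35
Total weight = 11/280 + 2/35 = 27/280
P(Z=1 | obs) = 11/280 / 27/280 = 11/27
P(Z=2 | obs) = 2/35 / 27/280 = 16/27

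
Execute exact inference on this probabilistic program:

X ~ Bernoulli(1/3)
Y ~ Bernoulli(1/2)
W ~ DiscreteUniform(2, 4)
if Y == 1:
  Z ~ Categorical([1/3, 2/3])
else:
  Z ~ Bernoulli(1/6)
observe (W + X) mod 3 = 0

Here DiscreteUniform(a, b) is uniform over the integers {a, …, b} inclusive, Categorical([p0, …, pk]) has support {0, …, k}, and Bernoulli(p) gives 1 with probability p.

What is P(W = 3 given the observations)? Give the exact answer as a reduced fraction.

P(W = 3 | obs) = 2/3

Enumerate traces; 8 have nonzero weight after conditioning:
  (X=0, Y=0, W=3, Z=0) weight 5/54
  (X=0, Y=0, W=3, Z=1) weight 1/54
  (X=0, Y=1, W=3, Z=0) weight 1/27
  (X=0, Y=1, W=3, Z=1) weight 2/27
  (X=1, Y=0, W=2, Z=0) weight 5/108
  (X=1, Y=0, W=2, Z=1) weight 1/108
  (X=1, Y=1, W=2, Z=0) weight 1/54
  (X=1, Y=1, W=2, Z=1) weight 1/27
Group by W:
  weight(W=2) = 1/9
  weight(W=3) = 2/9
Total weight = 1/9 + 2/9 = 1/3
P(W=2 | obs) = 1/9 / 1/3 = 1/3
P(W=3 | obs) = 2/9 / 1/3 = 2/3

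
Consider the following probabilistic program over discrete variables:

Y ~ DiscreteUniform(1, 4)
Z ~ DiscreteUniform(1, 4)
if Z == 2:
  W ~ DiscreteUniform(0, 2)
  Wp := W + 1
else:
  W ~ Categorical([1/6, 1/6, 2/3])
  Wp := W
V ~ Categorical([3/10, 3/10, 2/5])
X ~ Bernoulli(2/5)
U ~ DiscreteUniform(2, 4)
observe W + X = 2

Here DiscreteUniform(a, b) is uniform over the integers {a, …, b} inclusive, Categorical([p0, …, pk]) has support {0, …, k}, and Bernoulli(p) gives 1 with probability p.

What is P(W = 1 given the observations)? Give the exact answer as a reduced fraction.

P(W = 1 | obs) = 5/26

Enumerate traces; 288 have nonzero weight after conditioning:
  (Y=1, Z=1, W=1, V=0, X=1, U=2) weight 1/2400
  (Y=1, Z=1, W=1, V=0, X=1, U=3) weight 1/2400
  (Y=1, Z=1, W=1, V=0, X=1, U=4) weight 1/2400
  (Y=1, Z=1, W=1, V=1, X=1, U=2) weight 1/2400
  (Y=1, Z=1, W=1, V=1, X=1, U=3) weight 1/2400
  (Y=1, Z=1, W=1, V=1, X=1, U=4) weight 1/2400
  (Y=1, Z=1, W=1, V=2, X=1, U=2) weight 1/1800
  (Y=1, Z=1, W=1, V=2, X=1, U=3) weight 1/1800
  (Y=1, Z=1, W=2, V=0, X=0, U=2) weight 1/400
  … 279 more
Group by W:
  weight(W=1) = 1/12
  weight(W=2) = 7/20
Total weight = 1/12 + 7/20 = 13/30
P(W=1 | obs) = 1/12 / 13/30 = 5/26
P(W=2 | obs) = 7/20 / 13/30 = 21/26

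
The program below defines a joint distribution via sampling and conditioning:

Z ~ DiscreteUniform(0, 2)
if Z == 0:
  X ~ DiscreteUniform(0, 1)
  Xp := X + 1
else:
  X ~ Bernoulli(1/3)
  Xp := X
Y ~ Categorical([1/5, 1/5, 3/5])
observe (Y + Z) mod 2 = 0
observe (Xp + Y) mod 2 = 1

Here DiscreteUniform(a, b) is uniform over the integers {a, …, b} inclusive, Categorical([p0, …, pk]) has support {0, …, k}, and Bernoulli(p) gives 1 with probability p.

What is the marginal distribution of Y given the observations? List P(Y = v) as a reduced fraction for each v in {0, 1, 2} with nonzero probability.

Enumerate traces; 5 have nonzero weight after conditioning:
  (Z=0, X=0, Y=0) weight 1/30
  (Z=0, X=0, Y=2) weight 1/10
  (Z=1, X=0, Y=1) weight 2/45
  (Z=2, X=1, Y=0) weight 1/45
  (Z=2, X=1, Y=2) weight 1/15
Group by Y:
  weight(Y=0) = 1/18
  weight(Y=1) = 2/45
  weight(Y=2) = 1/6
Total weight = 1/18 + 2/45 + 1/6 = 4/15
P(Y=0 | obs) = 1/18 / 4/15 = 5/24
P(Y=1 | obs) = 2/45 / 4/15 = 1/6
P(Y=2 | obs) = 1/6 / 4/15 = 5/8

P(Y=0) = 5/24, P(Y=1) = 1/6, P(Y=2) = 5/8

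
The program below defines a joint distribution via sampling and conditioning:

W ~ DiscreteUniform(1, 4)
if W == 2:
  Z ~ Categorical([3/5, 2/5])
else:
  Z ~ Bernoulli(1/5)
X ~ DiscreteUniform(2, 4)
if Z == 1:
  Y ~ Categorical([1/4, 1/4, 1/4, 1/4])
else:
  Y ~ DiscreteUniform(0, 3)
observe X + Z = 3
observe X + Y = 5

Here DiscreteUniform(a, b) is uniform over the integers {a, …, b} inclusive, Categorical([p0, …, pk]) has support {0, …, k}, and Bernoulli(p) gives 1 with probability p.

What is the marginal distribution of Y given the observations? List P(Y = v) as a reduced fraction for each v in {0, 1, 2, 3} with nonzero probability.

P(Y=2) = 3/4, P(Y=3) = 1/4

Enumerate traces; 8 have nonzero weight after conditioning:
  (W=1, Z=0, X=3, Y=2) weight 1/60
  (W=1, Z=1, X=2, Y=3) weight 1/240
  (W=2, Z=0, X=3, Y=2) weight 1/80
  (W=2, Z=1, X=2, Y=3) weight 1/120
  (W=3, Z=0, X=3, Y=2) weight 1/60
  (W=3, Z=1, X=2, Y=3) weight 1/240
  (W=4, Z=0, X=3, Y=2) weight 1/60
  (W=4, Z=1, X=2, Y=3) weight 1/240
Group by Y:
  weight(Y=2) = 1/16
  weight(Y=3) = 1/48
Total weight = 1/16 + 1/48 = 1/12
P(Y=2 | obs) = 1/16 / 1/12 = 3/4
P(Y=3 | obs) = 1/48 / 1/12 = 1/4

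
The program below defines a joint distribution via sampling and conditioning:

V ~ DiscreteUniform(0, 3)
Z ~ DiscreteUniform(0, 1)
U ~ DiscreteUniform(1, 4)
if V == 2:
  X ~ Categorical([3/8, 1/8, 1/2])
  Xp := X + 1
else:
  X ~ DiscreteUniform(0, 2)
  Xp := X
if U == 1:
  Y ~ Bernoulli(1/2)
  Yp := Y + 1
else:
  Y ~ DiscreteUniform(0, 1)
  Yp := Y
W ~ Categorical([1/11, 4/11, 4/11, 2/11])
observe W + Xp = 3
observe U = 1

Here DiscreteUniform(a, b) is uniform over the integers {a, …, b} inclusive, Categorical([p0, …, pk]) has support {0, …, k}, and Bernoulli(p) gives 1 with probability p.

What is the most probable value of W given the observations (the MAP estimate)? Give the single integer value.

argmax_v P(W = v | obs) = 2

Enumerate traces; 48 have nonzero weight after conditioning:
  (V=0, Z=0, U=1, X=0, Y=0, W=3) weight 1/1056
  (V=0, Z=0, U=1, X=0, Y=1, W=3) weight 1/1056
  (V=0, Z=0, U=1, X=1, Y=0, W=2) weight 1/528
  (V=0, Z=0, U=1, X=1, Y=1, W=2) weight 1/528
  (V=0, Z=0, U=1, X=2, Y=0, W=1) weight 1/528
  (V=0, Z=0, U=1, X=2, Y=1, W=1) weight 1/528
  (V=0, Z=1, U=1, X=0, Y=0, W=3) weight 1/1056
  (V=0, Z=1, U=1, X=0, Y=1, W=3) weight 1/1056
  (V=2, Z=0, U=1, X=2, Y=0, W=0) weight 1/1408
  … 39 more
Group by W:
  weight(W=0) = 1/352
  weight(W=1) = 9/352
  weight(W=2) = 1/32
  weight(W=3) = 1/88
Total weight = 1/352 + 9/352 + 1/32 + 1/88 = 25/352
P(W=0 | obs) = 1/352 / 25/352 = 1/25
P(W=1 | obs) = 9/352 / 25/352 = 9/25
P(W=2 | obs) = 1/32 / 25/352 = 11/25
P(W=3 | obs) = 1/88 / 25/352 = 4/25
argmax = 2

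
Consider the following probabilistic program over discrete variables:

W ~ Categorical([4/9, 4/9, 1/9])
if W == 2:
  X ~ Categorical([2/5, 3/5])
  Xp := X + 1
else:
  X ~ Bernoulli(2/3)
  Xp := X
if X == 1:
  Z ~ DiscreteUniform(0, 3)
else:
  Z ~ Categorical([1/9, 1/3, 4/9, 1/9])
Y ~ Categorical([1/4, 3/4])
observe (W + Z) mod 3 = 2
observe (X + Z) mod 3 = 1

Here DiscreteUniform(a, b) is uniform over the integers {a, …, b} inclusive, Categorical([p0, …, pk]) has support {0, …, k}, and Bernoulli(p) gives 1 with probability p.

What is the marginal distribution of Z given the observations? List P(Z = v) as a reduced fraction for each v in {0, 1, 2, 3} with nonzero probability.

P(Z=0) = 27/134, P(Z=1) = 40/67, P(Z=3) = 27/134

Enumerate traces; 6 have nonzero weight after conditioning:
  (W=1, X=0, Z=1, Y=0) weight 1/81
  (W=1, X=0, Z=1, Y=1) weight 1/27
  (W=2, X=1, Z=0, Y=0) weight 1/240
  (W=2, X=1, Z=0, Y=1) weight 1/80
  (W=2, X=1, Z=3, Y=0) weight 1/240
  (W=2, X=1, Z=3, Y=1) weight 1/80
Group by Z:
  weight(Z=0) = 1/60
  weight(Z=1) = 4/81
  weight(Z=3) = 1/60
Total weight = 1/60 + 4/81 + 1/60 = 67/810
P(Z=0 | obs) = 1/60 / 67/810 = 27/134
P(Z=1 | obs) = 4/81 / 67/810 = 40/67
P(Z=3 | obs) = 1/60 / 67/810 = 27/134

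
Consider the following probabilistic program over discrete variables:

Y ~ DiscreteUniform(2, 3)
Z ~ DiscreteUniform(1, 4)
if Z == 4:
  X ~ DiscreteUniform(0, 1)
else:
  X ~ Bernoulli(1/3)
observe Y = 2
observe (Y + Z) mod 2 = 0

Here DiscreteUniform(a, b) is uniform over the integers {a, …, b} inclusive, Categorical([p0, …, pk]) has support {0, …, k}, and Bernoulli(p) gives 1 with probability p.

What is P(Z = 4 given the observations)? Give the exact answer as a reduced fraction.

P(Z = 4 | obs) = 1/2

Enumerate traces; 4 have nonzero weight after conditioning:
  (Y=2, Z=2, X=0) weight 1/12
  (Y=2, Z=2, X=1) weight 1/24
  (Y=2, Z=4, X=0) weight 1/16
  (Y=2, Z=4, X=1) weight 1/16
Group by Z:
  weight(Z=2) = 1/8
  weight(Z=4) = 1/8
Total weight = 1/8 + 1/8 = 1/4
P(Z=2 | obs) = 1/8 / 1/4 = 1/2
P(Z=4 | obs) = 1/8 / 1/4 = 1/2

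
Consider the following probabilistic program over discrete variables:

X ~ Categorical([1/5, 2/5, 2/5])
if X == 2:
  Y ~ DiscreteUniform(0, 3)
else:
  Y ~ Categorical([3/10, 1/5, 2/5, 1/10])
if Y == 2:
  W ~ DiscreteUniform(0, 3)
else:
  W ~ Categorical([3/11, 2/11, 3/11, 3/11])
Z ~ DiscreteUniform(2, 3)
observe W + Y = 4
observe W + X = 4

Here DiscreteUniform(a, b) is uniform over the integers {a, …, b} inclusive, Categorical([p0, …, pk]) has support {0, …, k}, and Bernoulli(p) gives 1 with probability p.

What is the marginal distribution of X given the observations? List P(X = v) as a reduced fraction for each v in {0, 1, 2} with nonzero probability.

P(X=1) = 48/103, P(X=2) = 55/103

Enumerate traces; 4 have nonzero weight after conditioning:
  (X=1, Y=1, W=3, Z=2) weight 3/275
  (X=1, Y=1, W=3, Z=3) weight 3/275
  (X=2, Y=2, W=2, Z=2) weight 1/80
  (X=2, Y=2, W=2, Z=3) weight 1/80
Group by X:
  weight(X=1) = 6/275
  weight(X=2) = 1/40
Total weight = 6/275 + 1/40 = 103/2200
P(X=1 | obs) = 6/275 / 103/2200 = 48/103
P(X=2 | obs) = 1/40 / 103/2200 = 55/103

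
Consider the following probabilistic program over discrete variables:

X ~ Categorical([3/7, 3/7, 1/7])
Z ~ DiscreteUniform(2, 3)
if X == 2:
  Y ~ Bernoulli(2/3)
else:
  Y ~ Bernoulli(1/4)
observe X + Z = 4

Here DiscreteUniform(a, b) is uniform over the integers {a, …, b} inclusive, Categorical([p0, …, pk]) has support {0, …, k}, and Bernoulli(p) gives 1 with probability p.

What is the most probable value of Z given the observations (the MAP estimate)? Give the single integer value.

argmax_v P(Z = v | obs) = 3

Enumerate traces; 4 have nonzero weight after conditioning:
  (X=1, Z=3, Y=0) weight 9/56
  (X=1, Z=3, Y=1) weight 3/56
  (X=2, Z=2, Y=0) weight 1/42
  (X=2, Z=2, Y=1) weight 1/21
Group by Z:
  weight(Z=2) = 1/14
  weight(Z=3) = 3/14
Total weight = 1/14 + 3/14 = 2/7
P(Z=2 | obs) = 1/14 / 2/7 = 1/4
P(Z=3 | obs) = 3/14 / 2/7 = 3/4
argmax = 3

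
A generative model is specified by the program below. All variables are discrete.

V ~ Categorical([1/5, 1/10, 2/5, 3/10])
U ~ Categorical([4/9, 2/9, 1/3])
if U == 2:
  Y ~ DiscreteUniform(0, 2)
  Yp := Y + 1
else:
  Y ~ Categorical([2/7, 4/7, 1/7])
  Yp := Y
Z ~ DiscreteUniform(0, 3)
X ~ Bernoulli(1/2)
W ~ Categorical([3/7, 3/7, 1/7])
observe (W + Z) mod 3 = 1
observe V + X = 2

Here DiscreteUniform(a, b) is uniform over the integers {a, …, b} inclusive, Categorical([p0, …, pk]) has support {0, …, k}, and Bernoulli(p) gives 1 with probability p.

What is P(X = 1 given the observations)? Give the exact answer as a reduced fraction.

Enumerate traces; 72 have nonzero weight after conditioning:
  (V=1, U=0, Y=0, Z=0, X=1, W=1) weight 1/1470
  (V=1, U=0, Y=0, Z=1, X=1, W=0) weight 1/1470
  (V=1, U=0, Y=0, Z=2, X=1, W=2) weight 1/4410
  (V=1, U=0, Y=0, Z=3, X=1, W=1) weight 1/1470
  (V=1, U=0, Y=1, Z=0, X=1, W=1) weight 1/735
  (V=1, U=0, Y=1, Z=1, X=1, W=0) weight 1/735
  (V=1, U=0, Y=1, Z=2, X=1, W=2) weight 1/2205
  (V=1, U=0, Y=1, Z=3, X=1, W=1) weight 1/735
  (V=2, U=0, Y=0, Z=0, X=0, W=1) weight 2/735
  … 63 more
Group by X:
  weight(X=0) = 1/14
  weight(X=1) = 1/56
Total weight = 1/14 + 1/56 = 5/56
P(X=0 | obs) = 1/14 / 5/56 = 4/5
P(X=1 | obs) = 1/56 / 5/56 = 1/5

P(X = 1 | obs) = 1/5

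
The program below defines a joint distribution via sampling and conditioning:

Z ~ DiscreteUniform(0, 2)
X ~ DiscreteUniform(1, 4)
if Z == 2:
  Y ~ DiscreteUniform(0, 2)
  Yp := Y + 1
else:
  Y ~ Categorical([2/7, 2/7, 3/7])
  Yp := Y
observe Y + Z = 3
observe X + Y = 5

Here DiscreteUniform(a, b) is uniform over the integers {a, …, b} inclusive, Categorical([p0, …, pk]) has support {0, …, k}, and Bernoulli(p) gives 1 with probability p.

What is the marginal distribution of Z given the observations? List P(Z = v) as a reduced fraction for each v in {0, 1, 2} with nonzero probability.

Enumerate traces; 2 have nonzero weight after conditioning:
  (Z=1, X=3, Y=2) weight 1/28
  (Z=2, X=4, Y=1) weight 1/36
Group by Z:
  weight(Z=1) = 1/28
  weight(Z=2) = 1/36
Total weight = 1/28 + 1/36 = 4/63
P(Z=1 | obs) = 1/28 / 4/63 = 9/16
P(Z=2 | obs) = 1/36 / 4/63 = 7/16

P(Z=1) = 9/16, P(Z=2) = 7/16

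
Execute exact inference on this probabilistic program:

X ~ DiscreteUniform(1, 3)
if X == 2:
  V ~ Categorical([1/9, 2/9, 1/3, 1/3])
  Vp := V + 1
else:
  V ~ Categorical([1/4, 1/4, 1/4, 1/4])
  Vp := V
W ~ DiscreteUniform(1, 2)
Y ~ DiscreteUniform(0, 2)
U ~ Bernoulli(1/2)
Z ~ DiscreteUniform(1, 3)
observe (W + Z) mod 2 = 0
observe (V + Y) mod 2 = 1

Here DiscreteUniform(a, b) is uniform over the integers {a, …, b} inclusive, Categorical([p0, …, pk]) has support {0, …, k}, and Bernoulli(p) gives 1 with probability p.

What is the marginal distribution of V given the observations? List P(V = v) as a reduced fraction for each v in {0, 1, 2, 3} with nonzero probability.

P(V=0) = 11/82, P(V=1) = 13/41, P(V=2) = 15/82, P(V=3) = 15/41

Enumerate traces; 108 have nonzero weight after conditioning:
  (X=1, V=0, W=1, Y=1, U=0, Z=1) weight 1/432
  (X=1, V=0, W=1, Y=1, U=0, Z=3) weight 1/432
  (X=1, V=0, W=1, Y=1, U=1, Z=1) weight 1/432
  (X=1, V=0, W=1, Y=1, U=1, Z=3) weight 1/432
  (X=1, V=0, W=2, Y=1, U=0, Z=2) weight 1/432
  (X=1, V=0, W=2, Y=1, U=1, Z=2) weight 1/432
  (X=1, V=1, W=1, Y=0, U=0, Z=1) weight 1/432
  (X=1, V=1, W=1, Y=0, U=0, Z=3) weight 1/432
  (X=1, V=2, W=1, Y=1, U=0, Z=1) weight 1/432
  (X=1, V=3, W=1, Y=0, U=0, Z=1) weight 1/432
  … 98 more
Group by V:
  weight(V=0) = 11/324
  weight(V=1) = 13/162
  weight(V=2) = 5/108
  weight(V=3) = 5/54
Total weight = 11/324 + 13/162 + 5/108 + 5/54 = 41/162
P(V=0 | obs) = 11/324 / 41/162 = 11/82
P(V=1 | obs) = 13/162 / 41/162 = 13/41
P(V=2 | obs) = 5/108 / 41/162 = 15/82
P(V=3 | obs) = 5/54 / 41/162 = 15/41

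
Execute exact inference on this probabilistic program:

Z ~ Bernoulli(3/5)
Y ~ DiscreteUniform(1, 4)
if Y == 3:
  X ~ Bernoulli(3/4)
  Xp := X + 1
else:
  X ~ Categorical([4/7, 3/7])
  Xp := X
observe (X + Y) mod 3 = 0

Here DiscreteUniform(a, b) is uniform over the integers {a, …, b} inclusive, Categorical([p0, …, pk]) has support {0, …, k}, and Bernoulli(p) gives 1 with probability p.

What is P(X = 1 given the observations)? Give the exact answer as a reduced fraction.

P(X = 1 | obs) = 12/19

Enumerate traces; 4 have nonzero weight after conditioning:
  (Z=0, Y=2, X=1) weight 3/70
  (Z=0, Y=3, X=0) weight 1/40
  (Z=1, Y=2, X=1) weight 9/140
  (Z=1, Y=3, X=0) weight 3/80
Group by X:
  weight(X=0) = 1/16
  weight(X=1) = 3/28
Total weight = 1/16 + 3/28 = 19/112
P(X=0 | obs) = 1/16 / 19/112 = 7/19
P(X=1 | obs) = 3/28 / 19/112 = 12/19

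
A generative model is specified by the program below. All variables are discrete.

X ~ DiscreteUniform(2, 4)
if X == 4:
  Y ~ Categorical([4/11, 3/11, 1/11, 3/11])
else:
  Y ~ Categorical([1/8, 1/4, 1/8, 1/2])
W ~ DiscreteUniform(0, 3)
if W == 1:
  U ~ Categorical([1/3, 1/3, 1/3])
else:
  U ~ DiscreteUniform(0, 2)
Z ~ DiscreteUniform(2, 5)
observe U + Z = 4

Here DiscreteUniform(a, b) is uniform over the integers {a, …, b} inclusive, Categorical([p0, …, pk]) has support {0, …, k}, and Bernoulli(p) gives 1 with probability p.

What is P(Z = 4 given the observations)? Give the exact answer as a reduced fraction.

Enumerate traces; 144 have nonzero weight after conditioning:
  (X=2, Y=0, W=0, U=0, Z=4) weight 1/1152
  (X=2, Y=0, W=0, U=1, Z=3) weight 1/1152
  (X=2, Y=0, W=0, U=2, Z=2) weight 1/1152
  (X=2, Y=0, W=1, U=0, Z=4) weight 1/1152
  (X=2, Y=0, W=1, U=1, Z=3) weight 1/1152
  (X=2, Y=0, W=1, U=2, Z=2) weight 1/1152
  (X=2, Y=0, W=2, U=0, Z=4) weight 1/1152
  (X=2, Y=0, W=2, U=1, Z=3) weight 1/1152
  … 136 more
Group by Z:
  weight(Z=2) = 1/12
  weight(Z=3) = 1/12
  weight(Z=4) = 1/12
Total weight = 1/12 + 1/12 + 1/12 = 1/4
P(Z=2 | obs) = 1/12 / 1/4 = 1/3
P(Z=3 | obs) = 1/12 / 1/4 = 1/3
P(Z=4 | obs) = 1/12 / 1/4 = 1/3

P(Z = 4 | obs) = 1/3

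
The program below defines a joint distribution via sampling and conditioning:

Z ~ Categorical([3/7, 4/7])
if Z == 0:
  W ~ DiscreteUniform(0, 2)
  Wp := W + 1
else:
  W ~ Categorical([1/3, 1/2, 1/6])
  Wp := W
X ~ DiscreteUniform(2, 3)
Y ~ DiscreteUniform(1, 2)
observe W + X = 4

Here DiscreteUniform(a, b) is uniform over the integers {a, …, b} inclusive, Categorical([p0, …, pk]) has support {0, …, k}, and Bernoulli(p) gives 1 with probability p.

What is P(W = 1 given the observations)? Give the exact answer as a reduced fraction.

Enumerate traces; 8 have nonzero weight after conditioning:
  (Z=0, W=1, X=3, Y=1) weight 1/28
  (Z=0, W=1, X=3, Y=2) weight 1/28
  (Z=0, W=2, X=2, Y=1) weight 1/28
  (Z=0, W=2, X=2, Y=2) weight 1/28
  (Z=1, W=1, X=3, Y=1) weight 1/14
  (Z=1, W=1, X=3, Y=2) weight 1/14
  (Z=1, W=2, X=2, Y=1) weight 1/42
  (Z=1, W=2, X=2, Y=2) weight 1/42
Group by W:
  weight(W=1) = 3/14
  weight(W=2) = 5/42
Total weight = 3/14 + 5/42 = 1/3
P(W=1 | obs) = 3/14 / 1/3 = 9/14
P(W=2 | obs) = 5/42 / 1/3 = 5/14

P(W = 1 | obs) = 9/14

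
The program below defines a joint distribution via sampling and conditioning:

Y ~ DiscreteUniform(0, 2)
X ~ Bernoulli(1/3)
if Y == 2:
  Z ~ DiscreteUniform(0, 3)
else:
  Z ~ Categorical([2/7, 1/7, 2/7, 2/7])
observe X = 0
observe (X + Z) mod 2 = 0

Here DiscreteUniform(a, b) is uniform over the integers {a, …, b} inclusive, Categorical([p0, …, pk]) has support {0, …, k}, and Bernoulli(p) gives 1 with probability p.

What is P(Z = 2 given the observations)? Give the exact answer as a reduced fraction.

Enumerate traces; 6 have nonzero weight after conditioning:
  (Y=0, X=0, Z=0) weight 4/63
  (Y=0, X=0, Z=2) weight 4/63
  (Y=1, X=0, Z=0) weight 4/63
  (Y=1, X=0, Z=2) weight 4/63
  (Y=2, X=0, Z=0) weight 1/18
  (Y=2, X=0, Z=2) weight 1/18
Group by Z:
  weight(Z=0) = 23/126
  weight(Z=2) = 23/126
Total weight = 23/126 + 23/126 = 23/63
P(Z=0 | obs) = 23/126 / 23/63 = 1/2
P(Z=2 | obs) = 23/126 / 23/63 = 1/2

P(Z = 2 | obs) = 1/2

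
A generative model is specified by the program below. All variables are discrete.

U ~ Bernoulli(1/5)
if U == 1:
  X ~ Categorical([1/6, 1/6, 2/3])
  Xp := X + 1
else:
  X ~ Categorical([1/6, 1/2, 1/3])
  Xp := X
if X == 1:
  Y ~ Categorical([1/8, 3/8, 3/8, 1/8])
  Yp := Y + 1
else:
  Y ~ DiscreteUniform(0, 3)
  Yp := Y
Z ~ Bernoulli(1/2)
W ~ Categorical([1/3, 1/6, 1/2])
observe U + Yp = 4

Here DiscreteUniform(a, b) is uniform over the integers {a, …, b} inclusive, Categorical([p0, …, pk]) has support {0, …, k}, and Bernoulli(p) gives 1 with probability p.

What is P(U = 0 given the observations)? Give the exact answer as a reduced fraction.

P(U = 0 | obs) = 12/25

Enumerate traces; 24 have nonzero weight after conditioning:
  (U=0, X=1, Y=3, Z=0, W=0) weight 1/120
  (U=0, X=1, Y=3, Z=0, W=1) weight 1/240
  (U=0, X=1, Y=3, Z=0, W=2) weight 1/80
  (U=0, X=1, Y=3, Z=1, W=0) weight 1/120
  (U=0, X=1, Y=3, Z=1, W=1) weight 1/240
  (U=0, X=1, Y=3, Z=1, W=2) weight 1/80
  (U=1, X=0, Y=3, Z=0, W=0) weight 1/720
  (U=1, X=0, Y=3, Z=0, W=1) weight 1/1440
  … 16 more
Group by U:
  weight(U=0) = 1/20
  weight(U=1) = 13/240
Total weight = 1/20 + 13/240 = 5/48
P(U=0 | obs) = 1/20 / 5/48 = 12/25
P(U=1 | obs) = 13/240 / 5/48 = 13/25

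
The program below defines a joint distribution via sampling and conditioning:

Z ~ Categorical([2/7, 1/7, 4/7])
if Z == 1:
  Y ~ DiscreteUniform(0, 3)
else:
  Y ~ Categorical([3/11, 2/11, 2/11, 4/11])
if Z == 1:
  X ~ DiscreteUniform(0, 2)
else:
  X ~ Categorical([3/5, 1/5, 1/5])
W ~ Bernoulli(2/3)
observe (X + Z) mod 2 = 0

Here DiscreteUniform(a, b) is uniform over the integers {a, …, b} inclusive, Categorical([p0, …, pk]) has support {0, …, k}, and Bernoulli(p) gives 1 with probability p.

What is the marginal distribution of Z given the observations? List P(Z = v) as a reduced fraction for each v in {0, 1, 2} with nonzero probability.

Enumerate traces; 40 have nonzero weight after conditioning:
  (Z=0, Y=0, X=0, W=0) weight 6/385
  (Z=0, Y=0, X=0, W=1) weight 12/385
  (Z=0, Y=0, X=2, W=0) weight 2/385
  (Z=0, Y=0, X=2, W=1) weight 4/385
  (Z=0, Y=1, X=0, W=0) weight 4/385
  (Z=0, Y=1, X=0, W=1) weight 8/385
  (Z=0, Y=1, X=2, W=0) weight 4/1155
  (Z=0, Y=1, X=2, W=1) weight 8/1155
  (Z=1, Y=0, X=1, W=0) weight 1/252
  (Z=2, Y=0, X=0, W=0) weight 12/385
  … 30 more
Group by Z:
  weight(Z=0) = 8/35
  weight(Z=1) = 1/21
  weight(Z=2) = 16/35
Total weight = 8/35 + 1/21 + 16/35 = 11/15
P(Z=0 | obs) = 8/35 / 11/15 = 24/77
P(Z=1 | obs) = 1/21 / 11/15 = 5/77
P(Z=2 | obs) = 16/35 / 11/15 = 48/77

P(Z=0) = 24/77, P(Z=1) = 5/77, P(Z=2) = 48/77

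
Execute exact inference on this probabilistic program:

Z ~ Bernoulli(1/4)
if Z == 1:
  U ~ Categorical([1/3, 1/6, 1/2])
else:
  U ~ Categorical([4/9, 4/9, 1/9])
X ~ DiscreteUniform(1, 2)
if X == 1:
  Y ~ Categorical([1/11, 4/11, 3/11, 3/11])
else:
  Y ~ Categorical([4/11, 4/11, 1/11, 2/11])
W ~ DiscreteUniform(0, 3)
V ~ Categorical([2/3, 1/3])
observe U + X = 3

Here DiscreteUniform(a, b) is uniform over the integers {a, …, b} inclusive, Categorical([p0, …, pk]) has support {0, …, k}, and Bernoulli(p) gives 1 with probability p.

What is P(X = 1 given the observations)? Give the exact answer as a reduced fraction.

P(X = 1 | obs) = 5/14

Enumerate traces; 128 have nonzero weight after conditioning:
  (Z=0, U=1, X=2, Y=0, W=0, V=0) weight 1/99
  (Z=0, U=1, X=2, Y=0, W=0, V=1) weight 1/198
  (Z=0, U=1, X=2, Y=0, W=1, V=0) weight 1/99
  (Z=0, U=1, X=2, Y=0, W=1, V=1) weight 1/198
  (Z=0, U=1, X=2, Y=0, W=2, V=0) weight 1/99
  (Z=0, U=1, X=2, Y=0, W=2, V=1) weight 1/198
  (Z=0, U=1, X=2, Y=0, W=3, V=0) weight 1/99
  (Z=0, U=1, X=2, Y=0, W=3, V=1) weight 1/198
  (Z=0, U=2, X=1, Y=0, W=0, V=0) weight 1/1584
  … 119 more
Group by X:
  weight(X=1) = 5/48
  weight(X=2) = 3/16
Total weight = 5/48 + 3/16 = 7/24
P(X=1 | obs) = 5/48 / 7/24 = 5/14
P(X=2 | obs) = 3/16 / 7/24 = 9/14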